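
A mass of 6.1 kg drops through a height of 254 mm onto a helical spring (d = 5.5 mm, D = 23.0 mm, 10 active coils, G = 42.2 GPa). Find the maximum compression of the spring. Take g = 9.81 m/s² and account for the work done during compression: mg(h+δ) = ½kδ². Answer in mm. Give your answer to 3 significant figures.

k = Gd⁴/(8D³N_a) = (42.2×10³)(5.5⁴)/(8·23.0³·10) = 39.673 N/mm
W = mg = 6.1 × 9.81 = 59.841 N
½kδ² − Wδ − Wh = 0 → δ = (W + √(W² + 2kWh))/k
δ = (59.841 + √(3580.9 + 1.20601e+06))/39.673 = (59.841 + 1099.8)/39.673 = 29.231 mm

29.2 mm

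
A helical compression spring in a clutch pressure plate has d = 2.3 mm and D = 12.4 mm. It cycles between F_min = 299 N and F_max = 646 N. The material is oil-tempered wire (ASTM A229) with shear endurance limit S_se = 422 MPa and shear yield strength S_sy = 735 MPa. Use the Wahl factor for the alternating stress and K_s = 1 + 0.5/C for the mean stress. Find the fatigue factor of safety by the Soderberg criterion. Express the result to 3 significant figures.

0.313

C = D/d = 12.4/2.3 = 5.3913; K_W = (4C−1)/(4C−4)+0.615/C = 1.2849; K_s = 1+0.5/C = 1.0927
F_a = (F_max−F_min)/2 = 173.5 N; F_m = (F_max+F_min)/2 = 472.5 N
τ_a = K_W·8F_aD/(πd³) = 1.2849 × 450.27 = 578.54 MPa
τ_m = K_s·8F_mD/(πd³) = 1.0927 × 1226.3 = 1340 MPa
Soderberg: 1/n_f = τ_a/S_se + τ_m/S_sy = 578.54/422 + 1340/735 = 1.37095 + 1.82310 = 3.1941
n_f = 1/3.1941 = 0.3131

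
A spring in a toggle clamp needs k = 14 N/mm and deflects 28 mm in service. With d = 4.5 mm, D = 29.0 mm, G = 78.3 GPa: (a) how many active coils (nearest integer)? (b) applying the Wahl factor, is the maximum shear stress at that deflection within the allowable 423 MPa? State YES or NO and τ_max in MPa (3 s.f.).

N_a = Gd⁴/(8D³k) = (78.3×10³)(4.5⁴)/(8·29.0³·14) = 11.75 → N_a = 12
Actual rate k = Gd⁴/(8D³·12) = 13.713 N/mm
Working load F = kδ = 13.713·28 = 383.98 N
C = 29.0/4.5 = 6.4444; K_W = (4C−1)/(4C−4)+0.615/C = 1.2332
τ_max = K_W·8FD/(πd³) = 1.2332·311.18 = 383.74 MPa
τ_max ≤ 423 MPa → acceptable

(a) 12 coils; (b) YES, τ_max = 384 MPa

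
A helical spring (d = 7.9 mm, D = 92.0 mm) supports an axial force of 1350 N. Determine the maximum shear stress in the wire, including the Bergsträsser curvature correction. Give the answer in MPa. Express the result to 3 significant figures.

715 MPa

Spring index C = D/d = 92.0/7.9 = 11.6456
K_B = (4C+2)/(4C−3) = 48.582/43.582 = 1.1147
τ₀ = 8FD/(πd³) = 8·1350·92.0/(π·7.9³) = 993600/1548.9 = 641.48 MPa
τ_max = K·τ₀ = 1.1147 × 641.48 = 715.07 MPa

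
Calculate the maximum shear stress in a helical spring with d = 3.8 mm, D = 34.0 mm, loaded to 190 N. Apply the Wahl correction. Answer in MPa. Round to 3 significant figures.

349 MPa

Spring index C = D/d = 34.0/3.8 = 8.9474
K_W = (4C−1)/(4C−4) + 0.615/C = 34.789/31.789 + 0.0687 = 1.1631
τ₀ = 8FD/(πd³) = 8·190·34.0/(π·3.8³) = 51680/172.39 = 299.79 MPa
τ_max = K·τ₀ = 1.1631 × 299.79 = 348.69 MPa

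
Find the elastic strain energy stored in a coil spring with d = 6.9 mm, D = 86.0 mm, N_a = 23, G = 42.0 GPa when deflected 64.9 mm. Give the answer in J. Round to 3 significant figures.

k = Gd⁴/(8D³N_a) = (42.0×10³)(6.9⁴)/(8·86.0³·23) = 0.81345 N/mm
U = ½kδ² = 0.5 × 0.81345 × 64.9² = 1713.1 N·mm = 1.7131 J

1.71 J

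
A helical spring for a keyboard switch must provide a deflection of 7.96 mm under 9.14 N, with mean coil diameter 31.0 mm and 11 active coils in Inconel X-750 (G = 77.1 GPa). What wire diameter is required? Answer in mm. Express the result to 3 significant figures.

Required rate k = F/δ = 9.14/7.96 = 1.1482 N/mm
d = (8D³N_a·k / G)^(1/4) = (8·31.0³·11·1.1482 / (77.1×10³))^0.25
  = (39.043)^0.25 = 2.4997 mm

2.50 mm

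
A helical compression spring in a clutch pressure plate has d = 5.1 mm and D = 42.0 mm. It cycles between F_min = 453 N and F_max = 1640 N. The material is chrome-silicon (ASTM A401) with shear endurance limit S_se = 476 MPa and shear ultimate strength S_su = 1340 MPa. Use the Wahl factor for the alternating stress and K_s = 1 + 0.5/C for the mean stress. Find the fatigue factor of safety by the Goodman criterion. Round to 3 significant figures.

0.540

C = D/d = 42.0/5.1 = 8.2353; K_W = (4C−1)/(4C−4)+0.615/C = 1.1783; K_s = 1+0.5/C = 1.0607
F_a = (F_max−F_min)/2 = 593.5 N; F_m = (F_max+F_min)/2 = 1046.5 N
τ_a = K_W·8F_aD/(πd³) = 1.1783 × 478.52 = 563.86 MPa
τ_m = K_s·8F_mD/(πd³) = 1.0607 × 843.76 = 894.99 MPa
Goodman: 1/n_f = τ_a/S_se + τ_m/S_su = 563.86/476 + 894.99/1340 = 1.18457 + 0.66790 = 1.8525
n_f = 1/1.8525 = 0.5398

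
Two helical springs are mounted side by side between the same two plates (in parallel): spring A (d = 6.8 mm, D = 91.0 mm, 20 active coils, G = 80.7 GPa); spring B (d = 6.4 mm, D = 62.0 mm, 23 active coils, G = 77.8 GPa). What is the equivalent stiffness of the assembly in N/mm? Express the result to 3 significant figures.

k_A = Gd⁴/(8D³N_a) = (80.7×10³)(6.8⁴)/(8·91.0³·20) = 1.4311 N/mm
k_B = Gd⁴/(8D³N_a) = (77.8×10³)(6.4⁴)/(8·62.0³·23) = 2.9765 N/mm
Parallel: k_eq = 1.4311 + 2.9765 = 4.4076 N/mm

4.41 N/mm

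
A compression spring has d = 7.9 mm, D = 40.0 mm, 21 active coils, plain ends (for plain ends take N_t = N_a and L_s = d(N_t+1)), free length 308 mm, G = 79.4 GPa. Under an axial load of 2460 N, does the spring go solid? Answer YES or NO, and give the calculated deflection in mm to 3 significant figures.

NO, δ = 85.5 mm

k = Gd⁴/(8D³N_a) = (79.4×10³)(7.9⁴)/(8·40.0³·21) = 28.763 N/mm
N_t = 21; L_s = 7.9·22 = 173.8 mm; δ_solid = L₀ − L_s = 308 − 173.8 = 134.2 mm
δ = F/k = 2460/28.763 = 85.525 mm
δ < δ_solid → spring does not go solid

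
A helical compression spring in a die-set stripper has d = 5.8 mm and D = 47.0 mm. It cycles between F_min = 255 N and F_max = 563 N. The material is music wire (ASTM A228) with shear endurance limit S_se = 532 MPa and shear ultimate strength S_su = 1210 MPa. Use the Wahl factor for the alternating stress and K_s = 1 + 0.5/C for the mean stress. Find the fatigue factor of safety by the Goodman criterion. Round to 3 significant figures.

2.33

C = D/d = 47.0/5.8 = 8.1034; K_W = (4C−1)/(4C−4)+0.615/C = 1.1815; K_s = 1+0.5/C = 1.0617
F_a = (F_max−F_min)/2 = 154 N; F_m = (F_max+F_min)/2 = 409 N
τ_a = K_W·8F_aD/(πd³) = 1.1815 × 94.466 = 111.61 MPa
τ_m = K_s·8F_mD/(πd³) = 1.0617 × 250.89 = 266.37 MPa
Goodman: 1/n_f = τ_a/S_se + τ_m/S_su = 111.61/532 + 266.37/1210 = 0.20979 + 0.22014 = 0.42993
n_f = 1/0.42993 = 2.326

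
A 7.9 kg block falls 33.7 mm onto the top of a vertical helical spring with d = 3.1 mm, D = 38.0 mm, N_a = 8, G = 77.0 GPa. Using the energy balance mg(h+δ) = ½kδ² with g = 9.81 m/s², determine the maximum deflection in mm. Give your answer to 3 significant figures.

102 mm

k = Gd⁴/(8D³N_a) = (77.0×10³)(3.1⁴)/(8·38.0³·8) = 2.0249 N/mm
W = mg = 7.9 × 9.81 = 77.499 N
½kδ² − Wδ − Wh = 0 → δ = (W + √(W² + 2kWh))/k
δ = (77.499 + √(6006.1 + 10577))/2.0249 = (77.499 + 128.78)/2.0249 = 101.87 mm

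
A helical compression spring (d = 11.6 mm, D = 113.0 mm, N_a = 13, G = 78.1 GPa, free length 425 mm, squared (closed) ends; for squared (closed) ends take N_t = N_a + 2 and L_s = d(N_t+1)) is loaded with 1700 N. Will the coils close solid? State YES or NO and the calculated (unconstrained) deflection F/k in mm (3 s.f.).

NO, δ = 180 mm

k = Gd⁴/(8D³N_a) = (78.1×10³)(11.6⁴)/(8·113.0³·13) = 9.4235 N/mm
N_t = 15; L_s = 11.6·16 = 185.6 mm; δ_solid = L₀ − L_s = 425 − 185.6 = 239.4 mm
δ = F/k = 1700/9.4235 = 180.4 mm
δ < δ_solid → spring does not go solid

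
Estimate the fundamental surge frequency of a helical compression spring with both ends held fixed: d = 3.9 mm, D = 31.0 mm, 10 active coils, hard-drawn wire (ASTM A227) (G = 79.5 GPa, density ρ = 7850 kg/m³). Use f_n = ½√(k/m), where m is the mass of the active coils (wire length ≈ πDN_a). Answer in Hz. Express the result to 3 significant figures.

145 Hz

k = Gd⁴/(8D³N_a) = (79.5×10³)(3.9⁴)/(8·31.0³·10) = 7.717 N/mm = 7717 N/m
Wire length L = πDN_a = π·31.0·10 = 973.89 mm
m = ρ·(πd²/4)·L = 7850 × 11.946×10⁻⁶ m² × 0.97389 m = 0.091327 kg
f_n = ½√(k/m) = 0.5·√(7717/0.091327) = 0.5·√(84499) = 145.34 Hz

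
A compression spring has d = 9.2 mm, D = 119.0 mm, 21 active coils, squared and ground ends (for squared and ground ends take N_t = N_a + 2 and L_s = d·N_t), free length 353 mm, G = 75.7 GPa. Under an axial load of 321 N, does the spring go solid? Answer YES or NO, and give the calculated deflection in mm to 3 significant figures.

YES, δ = 168 mm

k = Gd⁴/(8D³N_a) = (75.7×10³)(9.2⁴)/(8·119.0³·21) = 1.9156 N/mm
N_t = 23; L_s = 9.2·23 = 211.6 mm; δ_solid = L₀ − L_s = 353 − 211.6 = 141.4 mm
δ = F/k = 321/1.9156 = 167.57 mm
δ ≥ δ_solid → spring goes solid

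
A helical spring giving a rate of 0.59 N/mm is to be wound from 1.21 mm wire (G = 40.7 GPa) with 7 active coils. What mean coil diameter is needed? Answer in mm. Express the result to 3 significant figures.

13.8 mm

D = (Gd⁴/(8N_a·k))^(1/3) = (40.7×10³·1.21⁴/(8·7·0.59))^(1/3)
  = (2640.56)^(1/3) = 13.8218 mm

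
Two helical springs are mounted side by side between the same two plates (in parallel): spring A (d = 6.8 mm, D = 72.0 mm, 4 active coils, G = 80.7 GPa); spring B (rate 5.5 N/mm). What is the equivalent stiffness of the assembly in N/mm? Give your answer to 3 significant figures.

19.9 N/mm

k_A = Gd⁴/(8D³N_a) = (80.7×10³)(6.8⁴)/(8·72.0³·4) = 14.446 N/mm
Parallel: k_eq = 14.446 + 5.5 = 19.946 N/mm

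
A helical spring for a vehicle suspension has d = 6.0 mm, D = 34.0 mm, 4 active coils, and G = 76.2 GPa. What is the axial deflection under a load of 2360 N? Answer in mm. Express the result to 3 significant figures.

k = Gd⁴/(8D³N_a) = (76.2×10³)(6.0⁴)/(8·34.0³·4) = 78.519 N/mm
δ = F/k = 2360 / 78.519 = 30.057 mm

30.1 mm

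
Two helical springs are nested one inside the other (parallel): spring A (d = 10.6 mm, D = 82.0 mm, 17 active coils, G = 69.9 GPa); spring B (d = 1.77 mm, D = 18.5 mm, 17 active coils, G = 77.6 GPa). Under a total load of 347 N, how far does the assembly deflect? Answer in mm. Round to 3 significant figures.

27.4 mm

k_A = Gd⁴/(8D³N_a) = (69.9×10³)(10.6⁴)/(8·82.0³·17) = 11.768 N/mm
k_B = Gd⁴/(8D³N_a) = (77.6×10³)(1.77⁴)/(8·18.5³·17) = 0.88451 N/mm
Parallel: k_eq = 11.768 + 0.88451 = 12.653 N/mm
δ = F/k_eq = 347/12.653 = 27.424 mm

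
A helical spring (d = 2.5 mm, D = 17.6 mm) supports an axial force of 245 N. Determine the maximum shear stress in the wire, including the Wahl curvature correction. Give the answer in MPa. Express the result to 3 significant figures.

851 MPa

Spring index C = D/d = 17.6/2.5 = 7.0400
K_W = (4C−1)/(4C−4) + 0.615/C = 27.160/24.160 + 0.0874 = 1.2115
τ₀ = 8FD/(πd³) = 8·245·17.6/(π·2.5³) = 34496/49.087 = 702.75 MPa
τ_max = K·τ₀ = 1.2115 × 702.75 = 851.4 MPa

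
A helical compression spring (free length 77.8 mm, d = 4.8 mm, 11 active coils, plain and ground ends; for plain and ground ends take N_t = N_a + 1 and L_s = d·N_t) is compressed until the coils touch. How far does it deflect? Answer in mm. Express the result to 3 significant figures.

N_t = 12; L_s = 4.8·12 = 57.6 mm
δ_solid = L₀ − L_s = 77.8 − 57.6 = 20.2 mm

20.2 mm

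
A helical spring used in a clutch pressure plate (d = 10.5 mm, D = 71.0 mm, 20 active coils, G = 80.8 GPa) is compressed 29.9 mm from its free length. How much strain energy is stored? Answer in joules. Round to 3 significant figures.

7.67 J

k = Gd⁴/(8D³N_a) = (80.8×10³)(10.5⁴)/(8·71.0³·20) = 17.15 N/mm
U = ½kδ² = 0.5 × 17.15 × 29.9² = 7666.3 N·mm = 7.6663 J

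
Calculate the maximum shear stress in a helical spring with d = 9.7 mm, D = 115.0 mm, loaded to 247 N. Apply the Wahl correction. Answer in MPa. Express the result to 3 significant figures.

88.8 MPa

Spring index C = D/d = 115.0/9.7 = 11.8557
K_W = (4C−1)/(4C−4) + 0.615/C = 46.423/43.423 + 0.0519 = 1.1210
τ₀ = 8FD/(πd³) = 8·247·115.0/(π·9.7³) = 227240/2867.2 = 79.254 MPa
τ_max = K·τ₀ = 1.1210 × 79.254 = 88.84 MPa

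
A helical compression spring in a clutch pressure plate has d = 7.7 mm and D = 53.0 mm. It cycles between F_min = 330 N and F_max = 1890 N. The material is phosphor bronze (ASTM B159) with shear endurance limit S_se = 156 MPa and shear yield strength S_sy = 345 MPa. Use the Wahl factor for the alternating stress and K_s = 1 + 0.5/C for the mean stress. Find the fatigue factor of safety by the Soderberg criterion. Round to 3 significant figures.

C = D/d = 53.0/7.7 = 6.8831; K_W = (4C−1)/(4C−4)+0.615/C = 1.2168; K_s = 1+0.5/C = 1.0726
F_a = (F_max−F_min)/2 = 780 N; F_m = (F_max+F_min)/2 = 1110 N
τ_a = K_W·8F_aD/(πd³) = 1.2168 × 230.59 = 280.59 MPa
τ_m = K_s·8F_mD/(πd³) = 1.0726 × 328.15 = 351.98 MPa
Soderberg: 1/n_f = τ_a/S_se + τ_m/S_sy = 280.59/156 + 351.98/345 = 1.79864 + 1.02024 = 2.8189
n_f = 1/2.8189 = 0.3548

0.355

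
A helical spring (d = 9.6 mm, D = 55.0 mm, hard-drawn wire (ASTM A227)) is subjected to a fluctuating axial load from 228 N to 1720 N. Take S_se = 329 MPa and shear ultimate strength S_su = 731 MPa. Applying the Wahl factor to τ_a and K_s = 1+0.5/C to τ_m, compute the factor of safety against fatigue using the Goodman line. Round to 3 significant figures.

1.46

C = D/d = 55.0/9.6 = 5.7292; K_W = (4C−1)/(4C−4)+0.615/C = 1.2659; K_s = 1+0.5/C = 1.0873
F_a = (F_max−F_min)/2 = 746 N; F_m = (F_max+F_min)/2 = 974 N
τ_a = K_W·8F_aD/(πd³) = 1.2659 × 118.09 = 149.5 MPa
τ_m = K_s·8F_mD/(πd³) = 1.0873 × 154.19 = 167.64 MPa
Goodman: 1/n_f = τ_a/S_se + τ_m/S_su = 149.5/329 + 167.64/731 = 0.45441 + 0.22933 = 0.68374
n_f = 1/0.68374 = 1.463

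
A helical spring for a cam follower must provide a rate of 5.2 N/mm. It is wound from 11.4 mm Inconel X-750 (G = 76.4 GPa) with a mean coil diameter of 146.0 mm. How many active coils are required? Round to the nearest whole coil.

N_a = Gd⁴/(8D³k) = (76.4×10³ × 11.4⁴)/(8 × 146.0³ × 5.2)
    = 1.29037e+09 / 1.29465e+08 = 9.967 → 10 coils

10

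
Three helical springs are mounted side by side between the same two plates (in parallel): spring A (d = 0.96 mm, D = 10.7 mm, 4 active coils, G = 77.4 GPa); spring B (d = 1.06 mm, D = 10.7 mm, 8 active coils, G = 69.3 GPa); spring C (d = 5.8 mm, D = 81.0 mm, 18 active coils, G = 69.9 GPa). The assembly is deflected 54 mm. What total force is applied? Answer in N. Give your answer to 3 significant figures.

207 N

k_A = Gd⁴/(8D³N_a) = (77.4×10³)(0.96⁴)/(8·10.7³·4) = 1.677 N/mm
k_B = Gd⁴/(8D³N_a) = (69.3×10³)(1.06⁴)/(8·10.7³·8) = 1.1159 N/mm
k_C = Gd⁴/(8D³N_a) = (69.9×10³)(5.8⁴)/(8·81.0³·18) = 1.0336 N/mm
Parallel: k_eq = 1.677 + 1.1159 + 1.0336 = 3.8265 N/mm
F = k_eq·δ = 3.8265·54 = 206.63 N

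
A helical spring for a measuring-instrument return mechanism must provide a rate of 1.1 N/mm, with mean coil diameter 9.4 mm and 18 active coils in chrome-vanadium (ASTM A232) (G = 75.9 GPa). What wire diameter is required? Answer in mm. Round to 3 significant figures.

d = (8D³N_a·k / G)^(1/4) = (8·9.4³·18·1.1 / (75.9×10³))^0.25
  = (1.7334)^0.25 = 1.1474 mm

1.15 mm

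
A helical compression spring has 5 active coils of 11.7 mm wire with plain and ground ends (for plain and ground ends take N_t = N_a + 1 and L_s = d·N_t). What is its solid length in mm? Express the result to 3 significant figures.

70.2 mm

plain and ground ends: N_t = N_a + 1 = 5 + 1 = 6
L_s = d·N_t = 11.7 × 6 = 70.2 mm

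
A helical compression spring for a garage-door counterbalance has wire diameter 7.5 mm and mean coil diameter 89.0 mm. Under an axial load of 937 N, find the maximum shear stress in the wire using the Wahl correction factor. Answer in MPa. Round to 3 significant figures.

Spring index C = D/d = 89.0/7.5 = 11.8667
K_W = (4C−1)/(4C−4) + 0.615/C = 46.467/43.467 + 0.0518 = 1.1208
τ₀ = 8FD/(πd³) = 8·937·89.0/(π·7.5³) = 667144/1325.4 = 503.37 MPa
τ_max = K·τ₀ = 1.1208 × 503.37 = 564.2 MPa

564 MPa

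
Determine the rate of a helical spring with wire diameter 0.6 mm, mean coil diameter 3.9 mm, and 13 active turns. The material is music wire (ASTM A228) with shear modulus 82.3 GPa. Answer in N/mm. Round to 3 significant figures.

k = Gd⁴/(8D³N_a) = (82.3×10³ × 0.6⁴) / (8 × 3.9³ × 13)
  = 10666.1 / 6169.18 = 1.7289 N/mm

1.73 N/mm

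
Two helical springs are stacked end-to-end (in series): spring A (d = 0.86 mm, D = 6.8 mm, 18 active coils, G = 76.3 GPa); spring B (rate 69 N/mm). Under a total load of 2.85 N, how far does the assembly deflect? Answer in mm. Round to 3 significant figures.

3.13 mm

k_A = Gd⁴/(8D³N_a) = (76.3×10³)(0.86⁴)/(8·6.8³·18) = 0.92178 N/mm
Series: 1/k_eq = 1/0.92178 + 1/69 = 1.0993; k_eq = 0.90963 N/mm
δ = F/k_eq = 2.85/0.90963 = 3.1331 mm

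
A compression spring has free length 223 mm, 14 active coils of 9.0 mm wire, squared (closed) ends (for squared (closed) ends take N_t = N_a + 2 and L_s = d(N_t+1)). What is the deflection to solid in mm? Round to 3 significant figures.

N_t = 16; L_s = 9.0·17 = 153 mm
δ_solid = L₀ − L_s = 223 − 153 = 70 mm

70.0 mm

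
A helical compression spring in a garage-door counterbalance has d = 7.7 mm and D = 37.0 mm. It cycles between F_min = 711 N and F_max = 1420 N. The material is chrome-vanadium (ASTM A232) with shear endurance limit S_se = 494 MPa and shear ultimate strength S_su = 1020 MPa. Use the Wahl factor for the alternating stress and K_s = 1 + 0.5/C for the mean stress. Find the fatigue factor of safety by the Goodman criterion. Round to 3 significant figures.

C = D/d = 37.0/7.7 = 4.8052; K_W = (4C−1)/(4C−4)+0.615/C = 1.3251; K_s = 1+0.5/C = 1.1041
F_a = (F_max−F_min)/2 = 354.5 N; F_m = (F_max+F_min)/2 = 1065.5 N
τ_a = K_W·8F_aD/(πd³) = 1.3251 × 73.162 = 96.946 MPa
τ_m = K_s·8F_mD/(πd³) = 1.1041 × 219.9 = 242.78 MPa
Goodman: 1/n_f = τ_a/S_se + τ_m/S_su = 96.946/494 + 242.78/1020 = 0.19625 + 0.23802 = 0.43427
n_f = 1/0.43427 = 2.303

2.30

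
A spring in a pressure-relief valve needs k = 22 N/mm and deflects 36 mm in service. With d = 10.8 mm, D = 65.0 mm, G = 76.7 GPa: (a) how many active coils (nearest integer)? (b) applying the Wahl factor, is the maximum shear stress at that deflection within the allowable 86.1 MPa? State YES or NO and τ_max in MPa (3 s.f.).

(a) 22 coils; (b) NO, τ_max = 128 MPa

N_a = Gd⁴/(8D³k) = (76.7×10³)(10.8⁴)/(8·65.0³·22) = 21.59 → N_a = 22
Actual rate k = Gd⁴/(8D³·22) = 21.589 N/mm
Working load F = kδ = 21.589·36 = 777.21 N
C = 65.0/10.8 = 6.0185; K_W = (4C−1)/(4C−4)+0.615/C = 1.2516
τ_max = K_W·8FD/(πd³) = 1.2516·102.12 = 127.82 MPa
τ_max > 86.1 MPa → exceeds allowable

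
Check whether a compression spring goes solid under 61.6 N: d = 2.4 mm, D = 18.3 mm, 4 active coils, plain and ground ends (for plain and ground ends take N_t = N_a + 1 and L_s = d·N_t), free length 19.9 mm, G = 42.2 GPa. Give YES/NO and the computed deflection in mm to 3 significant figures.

YES, δ = 8.63 mm

k = Gd⁴/(8D³N_a) = (42.2×10³)(2.4⁴)/(8·18.3³·4) = 7.1393 N/mm
N_t = 5; L_s = 2.4·5 = 12 mm; δ_solid = L₀ − L_s = 19.9 − 12 = 7.9 mm
δ = F/k = 61.6/7.1393 = 8.6283 mm
δ ≥ δ_solid → spring goes solid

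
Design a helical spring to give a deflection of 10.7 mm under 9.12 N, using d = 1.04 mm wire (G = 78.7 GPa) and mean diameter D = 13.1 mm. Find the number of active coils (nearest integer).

Required rate k = F/δ = 9.12/10.7 = 0.85234 N/mm
N_a = Gd⁴/(8D³k) = (78.7×10³ × 1.04⁴)/(8 × 13.1³ × 0.85234)
    = 92067.9 / 15329 = 6.006 → 6 coils

6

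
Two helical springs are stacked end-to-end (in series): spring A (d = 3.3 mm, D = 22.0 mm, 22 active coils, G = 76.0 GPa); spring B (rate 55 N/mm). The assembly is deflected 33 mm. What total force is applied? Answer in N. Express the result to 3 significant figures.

k_A = Gd⁴/(8D³N_a) = (76.0×10³)(3.3⁴)/(8·22.0³·22) = 4.8094 N/mm
Series: 1/k_eq = 1/4.8094 + 1/55 = 0.22611; k_eq = 4.4226 N/mm
F = k_eq·δ = 4.4226·33 = 145.95 N

146 N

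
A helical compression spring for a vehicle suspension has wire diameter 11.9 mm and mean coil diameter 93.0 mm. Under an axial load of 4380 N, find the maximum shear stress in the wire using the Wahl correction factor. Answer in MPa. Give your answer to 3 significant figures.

Spring index C = D/d = 93.0/11.9 = 7.8151
K_W = (4C−1)/(4C−4) + 0.615/C = 30.261/27.261 + 0.0787 = 1.1887
τ₀ = 8FD/(πd³) = 8·4380·93.0/(π·11.9³) = 3.25872e+06/5294.1 = 615.54 MPa
τ_max = K·τ₀ = 1.1887 × 615.54 = 731.72 MPa

732 MPa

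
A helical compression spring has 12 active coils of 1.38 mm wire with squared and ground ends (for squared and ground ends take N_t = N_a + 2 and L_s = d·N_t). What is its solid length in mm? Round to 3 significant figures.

squared and ground ends: N_t = N_a + 2 = 12 + 2 = 14
L_s = d·N_t = 1.38 × 14 = 19.32 mm

19.3 mm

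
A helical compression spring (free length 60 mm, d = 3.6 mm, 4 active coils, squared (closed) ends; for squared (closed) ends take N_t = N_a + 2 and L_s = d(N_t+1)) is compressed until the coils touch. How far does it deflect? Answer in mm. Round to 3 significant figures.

N_t = 6; L_s = 3.6·7 = 25.2 mm
δ_solid = L₀ − L_s = 60 − 25.2 = 34.8 mm

34.8 mm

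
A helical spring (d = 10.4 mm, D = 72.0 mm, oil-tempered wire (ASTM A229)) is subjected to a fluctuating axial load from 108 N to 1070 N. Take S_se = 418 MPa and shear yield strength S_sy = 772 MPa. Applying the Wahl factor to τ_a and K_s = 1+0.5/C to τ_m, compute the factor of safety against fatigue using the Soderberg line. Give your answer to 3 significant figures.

2.77

C = D/d = 72.0/10.4 = 6.9231; K_W = (4C−1)/(4C−4)+0.615/C = 1.2155; K_s = 1+0.5/C = 1.0722
F_a = (F_max−F_min)/2 = 481 N; F_m = (F_max+F_min)/2 = 589 N
τ_a = K_W·8F_aD/(πd³) = 1.2155 × 78.4 = 95.292 MPa
τ_m = K_s·8F_mD/(πd³) = 1.0722 × 96.004 = 102.94 MPa
Soderberg: 1/n_f = τ_a/S_se + τ_m/S_sy = 95.292/418 + 102.94/772 = 0.22797 + 0.13334 = 0.36131
n_f = 1/0.36131 = 2.768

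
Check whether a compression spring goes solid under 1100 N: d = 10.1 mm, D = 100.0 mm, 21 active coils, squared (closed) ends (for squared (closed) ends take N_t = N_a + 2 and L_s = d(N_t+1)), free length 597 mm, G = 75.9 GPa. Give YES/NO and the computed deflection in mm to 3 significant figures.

NO, δ = 234 mm

k = Gd⁴/(8D³N_a) = (75.9×10³)(10.1⁴)/(8·100.0³·21) = 4.7013 N/mm
N_t = 23; L_s = 10.1·24 = 242.4 mm; δ_solid = L₀ − L_s = 597 − 242.4 = 354.6 mm
δ = F/k = 1100/4.7013 = 233.98 mm
δ < δ_solid → spring does not go solid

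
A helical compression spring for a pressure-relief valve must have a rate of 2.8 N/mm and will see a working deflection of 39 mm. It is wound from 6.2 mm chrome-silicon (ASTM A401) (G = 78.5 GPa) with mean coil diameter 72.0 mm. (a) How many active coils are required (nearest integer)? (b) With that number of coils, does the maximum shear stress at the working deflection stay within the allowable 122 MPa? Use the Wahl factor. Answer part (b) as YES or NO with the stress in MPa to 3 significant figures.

(a) 14 coils; (b) YES, τ_max = 93.5 MPa

N_a = Gd⁴/(8D³k) = (78.5×10³)(6.2⁴)/(8·72.0³·2.8) = 13.87 → N_a = 14
Actual rate k = Gd⁴/(8D³·14) = 2.7747 N/mm
Working load F = kδ = 2.7747·39 = 108.21 N
C = 72.0/6.2 = 11.6129; K_W = (4C−1)/(4C−4)+0.615/C = 1.1236
τ_max = K_W·8FD/(πd³) = 1.1236·83.25 = 93.542 MPa
τ_max ≤ 122 MPa → acceptable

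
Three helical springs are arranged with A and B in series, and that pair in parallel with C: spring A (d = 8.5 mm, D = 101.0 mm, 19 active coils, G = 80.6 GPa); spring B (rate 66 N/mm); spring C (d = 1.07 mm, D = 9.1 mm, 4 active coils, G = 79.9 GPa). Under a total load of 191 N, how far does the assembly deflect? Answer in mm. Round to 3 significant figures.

k_A = Gd⁴/(8D³N_a) = (80.6×10³)(8.5⁴)/(8·101.0³·19) = 2.6866 N/mm
k_C = Gd⁴/(8D³N_a) = (79.9×10³)(1.07⁴)/(8·9.1³·4) = 4.3432 N/mm
Springs A,B series: k_AB = 1/(1/2.6866+1/66) = 2.5815 N/mm; parallel with C: k_eq = 2.5815+4.3432 = 6.9247 N/mm
δ = F/k_eq = 191/6.9247 = 27.582 mm

27.6 mm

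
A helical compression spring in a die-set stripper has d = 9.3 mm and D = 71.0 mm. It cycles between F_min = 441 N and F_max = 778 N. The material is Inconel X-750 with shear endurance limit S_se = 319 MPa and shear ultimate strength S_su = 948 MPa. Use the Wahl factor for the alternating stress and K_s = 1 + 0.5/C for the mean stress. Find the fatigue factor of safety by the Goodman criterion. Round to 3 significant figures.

C = D/d = 71.0/9.3 = 7.6344; K_W = (4C−1)/(4C−4)+0.615/C = 1.1936; K_s = 1+0.5/C = 1.0655
F_a = (F_max−F_min)/2 = 168.5 N; F_m = (F_max+F_min)/2 = 609.5 N
τ_a = K_W·8F_aD/(πd³) = 1.1936 × 37.875 = 45.207 MPa
τ_m = K_s·8F_mD/(πd³) = 1.0655 × 137 = 145.97 MPa
Goodman: 1/n_f = τ_a/S_se + τ_m/S_su = 45.207/319 + 145.97/948 = 0.14172 + 0.15398 = 0.2957
n_f = 1/0.2957 = 3.382

3.38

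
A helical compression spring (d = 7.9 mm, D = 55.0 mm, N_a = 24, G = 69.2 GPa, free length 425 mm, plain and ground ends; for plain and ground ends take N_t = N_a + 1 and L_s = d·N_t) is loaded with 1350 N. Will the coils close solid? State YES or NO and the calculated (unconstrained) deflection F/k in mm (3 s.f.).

k = Gd⁴/(8D³N_a) = (69.2×10³)(7.9⁴)/(8·55.0³·24) = 8.4377 N/mm
N_t = 25; L_s = 7.9·25 = 197.5 mm; δ_solid = L₀ − L_s = 425 − 197.5 = 227.5 mm
δ = F/k = 1350/8.4377 = 160 mm
δ < δ_solid → spring does not go solid

NO, δ = 160 mm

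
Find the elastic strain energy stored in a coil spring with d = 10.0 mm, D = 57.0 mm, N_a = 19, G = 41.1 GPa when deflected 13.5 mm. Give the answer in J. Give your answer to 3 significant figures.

k = Gd⁴/(8D³N_a) = (41.1×10³)(10.0⁴)/(8·57.0³·19) = 14.601 N/mm
U = ½kδ² = 0.5 × 14.601 × 13.5² = 1330.5 N·mm = 1.3305 J

1.33 J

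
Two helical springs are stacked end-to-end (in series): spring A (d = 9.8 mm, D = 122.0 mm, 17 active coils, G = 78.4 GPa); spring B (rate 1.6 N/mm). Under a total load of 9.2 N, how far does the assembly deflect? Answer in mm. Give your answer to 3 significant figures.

k_A = Gd⁴/(8D³N_a) = (78.4×10³)(9.8⁴)/(8·122.0³·17) = 2.9282 N/mm
Series: 1/k_eq = 1/2.9282 + 1/1.6 = 0.96651; k_eq = 1.0347 N/mm
δ = F/k_eq = 9.2/1.0347 = 8.8919 mm

8.89 mm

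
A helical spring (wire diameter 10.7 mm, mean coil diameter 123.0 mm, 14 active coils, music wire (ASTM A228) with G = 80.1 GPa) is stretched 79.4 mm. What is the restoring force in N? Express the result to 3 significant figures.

400 N

k = Gd⁴/(8D³N_a) = (80.1×10³)(10.7⁴)/(8·123.0³·14) = 5.0377 N/mm
F = k·δ = 5.0377 × 79.4 = 400 N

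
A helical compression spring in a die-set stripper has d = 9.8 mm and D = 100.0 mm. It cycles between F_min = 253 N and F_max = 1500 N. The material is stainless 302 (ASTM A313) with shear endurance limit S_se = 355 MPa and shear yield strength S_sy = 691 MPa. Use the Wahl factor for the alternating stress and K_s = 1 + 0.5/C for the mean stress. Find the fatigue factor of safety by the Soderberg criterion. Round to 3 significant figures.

1.11

C = D/d = 100.0/9.8 = 10.2041; K_W = (4C−1)/(4C−4)+0.615/C = 1.1418; K_s = 1+0.5/C = 1.0490
F_a = (F_max−F_min)/2 = 623.5 N; F_m = (F_max+F_min)/2 = 876.5 N
τ_a = K_W·8F_aD/(πd³) = 1.1418 × 168.69 = 192.61 MPa
τ_m = K_s·8F_mD/(πd³) = 1.0490 × 237.14 = 248.77 MPa
Soderberg: 1/n_f = τ_a/S_se + τ_m/S_sy = 192.61/355 + 248.77/691 = 0.54255 + 0.36001 = 0.90256
n_f = 1/0.90256 = 1.108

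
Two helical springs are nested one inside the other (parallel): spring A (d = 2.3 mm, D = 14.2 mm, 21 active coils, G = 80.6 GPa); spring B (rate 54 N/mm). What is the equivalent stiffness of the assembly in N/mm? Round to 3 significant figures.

k_A = Gd⁴/(8D³N_a) = (80.6×10³)(2.3⁴)/(8·14.2³·21) = 4.6889 N/mm
Parallel: k_eq = 4.6889 + 54 = 58.689 N/mm

58.7 N/mm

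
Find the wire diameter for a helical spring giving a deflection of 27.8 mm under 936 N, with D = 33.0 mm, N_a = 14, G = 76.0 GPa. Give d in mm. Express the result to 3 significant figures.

6.50 mm

Required rate k = F/δ = 936/27.8 = 33.669 N/mm
d = (8D³N_a·k / G)^(1/4) = (8·33.0³·14·33.669 / (76.0×10³))^0.25
  = (1783.1)^0.25 = 6.4982 mm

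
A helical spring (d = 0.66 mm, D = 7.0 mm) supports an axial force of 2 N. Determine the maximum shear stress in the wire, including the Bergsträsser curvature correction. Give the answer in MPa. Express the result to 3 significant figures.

Spring index C = D/d = 7.0/0.66 = 10.6061
K_B = (4C+2)/(4C−3) = 44.424/39.424 = 1.1268
τ₀ = 8FD/(πd³) = 8·2·7.0/(π·0.66³) = 112/0.9032 = 124 MPa
τ_max = K·τ₀ = 1.1268 × 124 = 139.73 MPa

140 MPa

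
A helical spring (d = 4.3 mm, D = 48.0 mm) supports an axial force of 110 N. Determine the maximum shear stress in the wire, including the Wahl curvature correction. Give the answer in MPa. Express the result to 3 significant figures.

Spring index C = D/d = 48.0/4.3 = 11.1628
K_W = (4C−1)/(4C−4) + 0.615/C = 43.651/40.651 + 0.0551 = 1.1289
τ₀ = 8FD/(πd³) = 8·110·48.0/(π·4.3³) = 42240/249.78 = 169.11 MPa
τ_max = K·τ₀ = 1.1289 × 169.11 = 190.91 MPa

191 MPa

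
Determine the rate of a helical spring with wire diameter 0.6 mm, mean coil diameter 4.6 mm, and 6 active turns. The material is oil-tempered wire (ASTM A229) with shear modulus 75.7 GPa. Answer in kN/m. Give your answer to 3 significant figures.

k = Gd⁴/(8D³N_a) = (75.7×10³ × 0.6⁴) / (8 × 4.6³ × 6)
  = 9810.72 / 4672.13 = 2.0998 N/mm

2.10 kN/m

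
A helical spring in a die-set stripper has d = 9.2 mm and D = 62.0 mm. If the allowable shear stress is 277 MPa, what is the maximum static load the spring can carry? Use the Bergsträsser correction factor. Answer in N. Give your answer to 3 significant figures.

1130 N

C = D/d = 62.0/9.2 = 6.7391
K_B = (4C+2)/(4C−3) = 28.957/23.957 = 1.2087
τ_max = K·8FD/(πd³) → F_max = τ_allow·πd³/(8DK)
F_max = 277·π·9.2³/(8·62.0·1.2087) = 6.7763e+05/599.52 = 1130.3 N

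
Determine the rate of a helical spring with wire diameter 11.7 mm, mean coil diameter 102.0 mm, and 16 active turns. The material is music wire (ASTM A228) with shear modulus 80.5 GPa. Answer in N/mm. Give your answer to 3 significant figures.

11.1 N/mm

k = Gd⁴/(8D³N_a) = (80.5×10³ × 11.7⁴) / (8 × 102.0³ × 16)
  = 1.50848e+09 / 1.35835e+08 = 11.105 N/mm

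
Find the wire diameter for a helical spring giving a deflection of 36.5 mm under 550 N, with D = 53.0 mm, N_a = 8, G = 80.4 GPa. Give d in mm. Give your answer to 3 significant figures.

6.50 mm

Required rate k = F/δ = 550/36.5 = 15.068 N/mm
d = (8D³N_a·k / G)^(1/4) = (8·53.0³·8·15.068 / (80.4×10³))^0.25
  = (1785.8)^0.25 = 6.5006 mm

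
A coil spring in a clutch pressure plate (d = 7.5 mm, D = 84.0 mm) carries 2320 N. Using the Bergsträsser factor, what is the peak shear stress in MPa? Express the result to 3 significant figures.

Spring index C = D/d = 84.0/7.5 = 11.2000
K_B = (4C+2)/(4C−3) = 46.800/41.800 = 1.1196
τ₀ = 8FD/(πd³) = 8·2320·84.0/(π·7.5³) = 1.55904e+06/1325.4 = 1176.3 MPa
τ_max = K·τ₀ = 1.1196 × 1176.3 = 1317 MPa

1320 MPa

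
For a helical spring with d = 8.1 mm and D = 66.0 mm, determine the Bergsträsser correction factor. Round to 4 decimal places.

C = D/d = 66.0/8.1 = 8.1481
K_B = (4C+2)/(4C−3) = 34.593/29.593 = 1.1690

1.1690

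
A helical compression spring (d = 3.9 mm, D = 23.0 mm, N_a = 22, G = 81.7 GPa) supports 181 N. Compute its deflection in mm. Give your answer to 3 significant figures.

20.5 mm

k = Gd⁴/(8D³N_a) = (81.7×10³)(3.9⁴)/(8·23.0³·22) = 8.8264 N/mm
δ = F/k = 181 / 8.8264 = 20.507 mm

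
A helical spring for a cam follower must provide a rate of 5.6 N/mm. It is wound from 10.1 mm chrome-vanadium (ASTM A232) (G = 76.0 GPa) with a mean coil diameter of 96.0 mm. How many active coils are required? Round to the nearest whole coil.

N_a = Gd⁴/(8D³k) = (76.0×10³ × 10.1⁴)/(8 × 96.0³ × 5.6)
    = 7.90859e+08 / 3.96362e+07 = 19.95 → 20 coils

20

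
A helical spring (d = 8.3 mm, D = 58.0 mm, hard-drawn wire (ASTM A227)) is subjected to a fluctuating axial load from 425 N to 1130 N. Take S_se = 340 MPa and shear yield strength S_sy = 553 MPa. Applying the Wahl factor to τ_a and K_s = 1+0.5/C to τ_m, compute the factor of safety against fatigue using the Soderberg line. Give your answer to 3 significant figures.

1.40

C = D/d = 58.0/8.3 = 6.9880; K_W = (4C−1)/(4C−4)+0.615/C = 1.2133; K_s = 1+0.5/C = 1.0716
F_a = (F_max−F_min)/2 = 352.5 N; F_m = (F_max+F_min)/2 = 777.5 N
τ_a = K_W·8F_aD/(πd³) = 1.2133 × 91.053 = 110.47 MPa
τ_m = K_s·8F_mD/(πd³) = 1.0716 × 200.83 = 215.2 MPa
Soderberg: 1/n_f = τ_a/S_se + τ_m/S_sy = 110.47/340 + 215.2/553 = 0.32491 + 0.38915 = 0.71407
n_f = 1/0.71407 = 1.4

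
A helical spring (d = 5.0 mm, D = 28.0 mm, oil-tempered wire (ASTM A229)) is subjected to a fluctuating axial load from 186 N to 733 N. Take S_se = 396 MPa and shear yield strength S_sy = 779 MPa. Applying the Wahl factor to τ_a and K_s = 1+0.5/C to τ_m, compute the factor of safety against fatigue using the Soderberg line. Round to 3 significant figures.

C = D/d = 28.0/5.0 = 5.6000; K_W = (4C−1)/(4C−4)+0.615/C = 1.2729; K_s = 1+0.5/C = 1.0893
F_a = (F_max−F_min)/2 = 273.5 N; F_m = (F_max+F_min)/2 = 459.5 N
τ_a = K_W·8F_aD/(πd³) = 1.2729 × 156.01 = 198.58 MPa
τ_m = K_s·8F_mD/(πd³) = 1.0893 × 262.1 = 285.51 MPa
Soderberg: 1/n_f = τ_a/S_se + τ_m/S_sy = 198.58/396 + 285.51/779 = 0.50146 + 0.36650 = 0.86796
n_f = 1/0.86796 = 1.152

1.15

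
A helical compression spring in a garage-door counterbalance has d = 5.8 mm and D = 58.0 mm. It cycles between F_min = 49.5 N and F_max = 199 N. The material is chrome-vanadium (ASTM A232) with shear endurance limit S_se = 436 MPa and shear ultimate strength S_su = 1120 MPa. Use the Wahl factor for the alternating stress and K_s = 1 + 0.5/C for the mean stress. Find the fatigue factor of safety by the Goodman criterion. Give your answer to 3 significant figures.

C = D/d = 58.0/5.8 = 10.0000; K_W = (4C−1)/(4C−4)+0.615/C = 1.1448; K_s = 1+0.5/C = 1.0500
F_a = (F_max−F_min)/2 = 74.75 N; F_m = (F_max+F_min)/2 = 124.25 N
τ_a = K_W·8F_aD/(πd³) = 1.1448 × 56.584 = 64.779 MPa
τ_m = K_s·8F_mD/(πd³) = 1.0500 × 94.055 = 98.757 MPa
Goodman: 1/n_f = τ_a/S_se + τ_m/S_su = 64.779/436 + 98.757/1120 = 0.14858 + 0.08818 = 0.23675
n_f = 1/0.23675 = 4.224

4.22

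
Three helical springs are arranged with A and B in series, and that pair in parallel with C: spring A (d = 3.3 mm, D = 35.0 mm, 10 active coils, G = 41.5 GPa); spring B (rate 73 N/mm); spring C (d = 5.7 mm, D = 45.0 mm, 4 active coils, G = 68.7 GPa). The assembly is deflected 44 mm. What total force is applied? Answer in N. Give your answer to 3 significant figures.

1160 N

k_A = Gd⁴/(8D³N_a) = (41.5×10³)(3.3⁴)/(8·35.0³·10) = 1.4349 N/mm
k_C = Gd⁴/(8D³N_a) = (68.7×10³)(5.7⁴)/(8·45.0³·4) = 24.87 N/mm
Springs A,B series: k_AB = 1/(1/1.4349+1/73) = 1.4072 N/mm; parallel with C: k_eq = 1.4072+24.87 = 26.277 N/mm
F = k_eq·δ = 26.277·44 = 1156.2 N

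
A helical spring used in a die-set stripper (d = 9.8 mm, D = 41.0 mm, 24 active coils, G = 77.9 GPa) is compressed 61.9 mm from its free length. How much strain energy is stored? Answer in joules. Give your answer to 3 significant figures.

104 J

k = Gd⁴/(8D³N_a) = (77.9×10³)(9.8⁴)/(8·41.0³·24) = 54.299 N/mm
U = ½kδ² = 0.5 × 54.299 × 61.9² = 1.0403e+05 N·mm = 104.03 J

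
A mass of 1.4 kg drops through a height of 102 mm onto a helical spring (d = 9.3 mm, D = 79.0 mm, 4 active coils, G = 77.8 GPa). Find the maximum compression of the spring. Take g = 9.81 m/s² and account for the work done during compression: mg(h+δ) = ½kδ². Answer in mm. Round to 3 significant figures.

k = Gd⁴/(8D³N_a) = (77.8×10³)(9.3⁴)/(8·79.0³·4) = 36.888 N/mm
W = mg = 1.4 × 9.81 = 13.734 N
½kδ² − Wδ − Wh = 0 → δ = (W + √(W² + 2kWh))/k
δ = (13.734 + √(188.62 + 103349))/36.888 = (13.734 + 321.77)/36.888 = 9.0954 mm

9.10 mm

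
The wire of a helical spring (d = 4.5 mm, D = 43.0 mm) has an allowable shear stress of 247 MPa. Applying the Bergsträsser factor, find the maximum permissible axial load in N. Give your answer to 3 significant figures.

C = D/d = 43.0/4.5 = 9.5556
K_B = (4C+2)/(4C−3) = 40.222/35.222 = 1.1420
τ_max = K·8FD/(πd³) → F_max = τ_allow·πd³/(8DK)
F_max = 247·π·4.5³/(8·43.0·1.1420) = 70711/392.83 = 180 N

180 N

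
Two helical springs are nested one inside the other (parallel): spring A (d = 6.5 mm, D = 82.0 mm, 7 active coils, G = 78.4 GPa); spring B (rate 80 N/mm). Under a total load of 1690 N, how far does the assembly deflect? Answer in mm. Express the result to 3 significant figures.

20.0 mm

k_A = Gd⁴/(8D³N_a) = (78.4×10³)(6.5⁴)/(8·82.0³·7) = 4.5325 N/mm
Parallel: k_eq = 4.5325 + 80 = 84.533 N/mm
δ = F/k_eq = 1690/84.533 = 19.992 mm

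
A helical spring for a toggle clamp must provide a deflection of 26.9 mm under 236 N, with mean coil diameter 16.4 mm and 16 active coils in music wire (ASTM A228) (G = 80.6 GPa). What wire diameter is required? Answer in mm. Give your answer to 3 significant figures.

Required rate k = F/δ = 236/26.9 = 8.7732 N/mm
d = (8D³N_a·k / G)^(1/4) = (8·16.4³·16·8.7732 / (80.6×10³))^0.25
  = (61.456)^0.25 = 2.7999 mm

2.80 mm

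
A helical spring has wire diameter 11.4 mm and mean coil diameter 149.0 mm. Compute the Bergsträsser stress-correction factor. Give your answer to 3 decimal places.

C = D/d = 149.0/11.4 = 13.0702
K_B = (4C+2)/(4C−3) = 54.281/49.281 = 1.1015

1.101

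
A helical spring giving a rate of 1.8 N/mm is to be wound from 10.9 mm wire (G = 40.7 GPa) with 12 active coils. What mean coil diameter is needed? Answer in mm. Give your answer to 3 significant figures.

149 mm

D = (Gd⁴/(8N_a·k))^(1/3) = (40.7×10³·10.9⁴/(8·12·1.8))^(1/3)
  = (3.32473e+06)^(1/3) = 149.2516 mm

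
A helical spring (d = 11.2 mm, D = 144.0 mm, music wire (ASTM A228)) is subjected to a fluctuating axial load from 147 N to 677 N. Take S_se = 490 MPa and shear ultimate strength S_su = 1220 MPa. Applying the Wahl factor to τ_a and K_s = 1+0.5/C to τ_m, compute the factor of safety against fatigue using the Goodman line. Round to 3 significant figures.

4.03

C = D/d = 144.0/11.2 = 12.8571; K_W = (4C−1)/(4C−4)+0.615/C = 1.1111; K_s = 1+0.5/C = 1.0389
F_a = (F_max−F_min)/2 = 265 N; F_m = (F_max+F_min)/2 = 412 N
τ_a = K_W·8F_aD/(πd³) = 1.1111 × 69.166 = 76.85 MPa
τ_m = K_s·8F_mD/(πd³) = 1.0389 × 107.53 = 111.72 MPa
Goodman: 1/n_f = τ_a/S_se + τ_m/S_su = 76.85/490 + 111.72/1220 = 0.15684 + 0.09157 = 0.24841
n_f = 1/0.24841 = 4.026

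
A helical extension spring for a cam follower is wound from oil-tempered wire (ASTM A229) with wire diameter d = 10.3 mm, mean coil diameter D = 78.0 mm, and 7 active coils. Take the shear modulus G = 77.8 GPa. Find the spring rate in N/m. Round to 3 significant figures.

33000 N/m

k = Gd⁴/(8D³N_a) = (77.8×10³ × 10.3⁴) / (8 × 78.0³ × 7)
  = 8.75646e+08 / 2.65749e+07 = 32.95 N/mm = 32950 N/m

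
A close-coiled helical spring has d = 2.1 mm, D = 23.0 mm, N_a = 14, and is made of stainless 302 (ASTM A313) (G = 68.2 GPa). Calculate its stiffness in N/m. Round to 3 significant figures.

k = Gd⁴/(8D³N_a) = (68.2×10³ × 2.1⁴) / (8 × 23.0³ × 14)
  = 1.32636e+06 / 1.3627e+06 = 0.97333 N/mm = 973.33 N/m

973 N/m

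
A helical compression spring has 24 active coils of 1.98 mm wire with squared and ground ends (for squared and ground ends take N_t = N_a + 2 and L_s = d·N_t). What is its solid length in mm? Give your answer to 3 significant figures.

squared and ground ends: N_t = N_a + 2 = 24 + 2 = 26
L_s = d·N_t = 1.98 × 26 = 51.48 mm

51.5 mm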